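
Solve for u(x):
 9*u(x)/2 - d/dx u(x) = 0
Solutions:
 u(x) = C1*exp(9*x/2)


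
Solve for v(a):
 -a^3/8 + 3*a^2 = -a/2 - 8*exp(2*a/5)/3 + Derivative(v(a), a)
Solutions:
 v(a) = C1 - a^4/32 + a^3 + a^2/4 + 20*exp(2*a/5)/3


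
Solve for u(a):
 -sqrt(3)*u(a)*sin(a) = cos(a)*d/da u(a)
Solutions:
 u(a) = C1*cos(a)^(sqrt(3))


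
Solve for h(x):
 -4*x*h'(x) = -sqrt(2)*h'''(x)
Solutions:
 h(x) = C1 + Integral(C2*airyai(sqrt(2)*x) + C3*airybi(sqrt(2)*x), x)


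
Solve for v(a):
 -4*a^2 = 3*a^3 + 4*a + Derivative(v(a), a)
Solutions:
 v(a) = C1 - 3*a^4/4 - 4*a^3/3 - 2*a^2


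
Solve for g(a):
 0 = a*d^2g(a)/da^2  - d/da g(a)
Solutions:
 g(a) = C1 + C2*a^2


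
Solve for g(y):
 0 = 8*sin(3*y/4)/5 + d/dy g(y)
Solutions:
 g(y) = C1 + 32*cos(3*y/4)/15


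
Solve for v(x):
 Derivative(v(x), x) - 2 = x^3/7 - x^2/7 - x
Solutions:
 v(x) = C1 + x^4/28 - x^3/21 - x^2/2 + 2*x


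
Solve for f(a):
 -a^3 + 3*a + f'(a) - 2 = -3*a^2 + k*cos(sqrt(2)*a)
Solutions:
 f(a) = C1 + a^4/4 - a^3 - 3*a^2/2 + 2*a + sqrt(2)*k*sin(sqrt(2)*a)/2


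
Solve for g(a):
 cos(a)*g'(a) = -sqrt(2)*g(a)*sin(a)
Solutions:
 g(a) = C1*cos(a)^(sqrt(2))


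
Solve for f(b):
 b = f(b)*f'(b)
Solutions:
 f(b) = -sqrt(C1 + b^2)
 f(b) = sqrt(C1 + b^2)


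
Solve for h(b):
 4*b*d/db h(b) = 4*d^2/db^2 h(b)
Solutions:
 h(b) = C1 + C2*erfi(sqrt(2)*b/2)


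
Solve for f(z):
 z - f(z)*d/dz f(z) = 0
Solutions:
 f(z) = -sqrt(C1 + z^2)
 f(z) = sqrt(C1 + z^2)


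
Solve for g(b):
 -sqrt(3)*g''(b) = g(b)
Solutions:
 g(b) = C1*sin(3^(3/4)*b/3) + C2*cos(3^(3/4)*b/3)


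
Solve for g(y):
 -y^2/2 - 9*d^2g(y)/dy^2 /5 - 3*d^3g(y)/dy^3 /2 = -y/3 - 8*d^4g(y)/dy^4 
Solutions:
 g(y) = C1 + C2*y + C3*exp(3*y*(5 - sqrt(665))/160) + C4*exp(3*y*(5 + sqrt(665))/160) - 5*y^4/216 + 35*y^3/324 - 325*y^2/216


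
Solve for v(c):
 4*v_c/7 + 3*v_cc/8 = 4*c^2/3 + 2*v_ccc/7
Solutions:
 v(c) = C1 + C2*exp(c*(21 - sqrt(2489))/32) + C3*exp(c*(21 + sqrt(2489))/32) + 7*c^3/9 - 49*c^2/32 + 6671*c/1536


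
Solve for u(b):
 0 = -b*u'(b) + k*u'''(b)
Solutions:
 u(b) = C1 + Integral(C2*airyai(b*(1/k)^(1/3)) + C3*airybi(b*(1/k)^(1/3)), b)


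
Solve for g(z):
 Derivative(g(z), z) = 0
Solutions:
 g(z) = C1


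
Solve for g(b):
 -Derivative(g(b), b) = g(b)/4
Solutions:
 g(b) = C1*exp(-b/4)


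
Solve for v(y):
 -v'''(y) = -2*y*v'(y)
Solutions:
 v(y) = C1 + Integral(C2*airyai(2^(1/3)*y) + C3*airybi(2^(1/3)*y), y)


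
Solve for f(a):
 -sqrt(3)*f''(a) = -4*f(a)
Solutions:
 f(a) = C1*exp(-2*3^(3/4)*a/3) + C2*exp(2*3^(3/4)*a/3)


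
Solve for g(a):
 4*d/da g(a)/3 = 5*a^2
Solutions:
 g(a) = C1 + 5*a^3/4


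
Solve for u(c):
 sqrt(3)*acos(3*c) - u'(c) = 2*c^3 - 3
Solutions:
 u(c) = C1 - c^4/2 + 3*c + sqrt(3)*(c*acos(3*c) - sqrt(1 - 9*c^2)/3)


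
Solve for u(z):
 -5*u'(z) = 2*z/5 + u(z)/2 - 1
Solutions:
 u(z) = C1*exp(-z/10) - 4*z/5 + 10


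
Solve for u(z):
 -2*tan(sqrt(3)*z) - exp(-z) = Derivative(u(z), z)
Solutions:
 u(z) = C1 - sqrt(3)*log(tan(sqrt(3)*z)^2 + 1)/3 + exp(-z)


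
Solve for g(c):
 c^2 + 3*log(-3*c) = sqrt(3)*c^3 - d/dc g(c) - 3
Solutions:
 g(c) = C1 + sqrt(3)*c^4/4 - c^3/3 - 3*c*log(-c) - 3*c*log(3)


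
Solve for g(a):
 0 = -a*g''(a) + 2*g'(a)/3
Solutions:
 g(a) = C1 + C2*a^(5/3)


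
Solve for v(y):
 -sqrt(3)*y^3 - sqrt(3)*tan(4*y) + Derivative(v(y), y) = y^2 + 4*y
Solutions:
 v(y) = C1 + sqrt(3)*y^4/4 + y^3/3 + 2*y^2 - sqrt(3)*log(cos(4*y))/4


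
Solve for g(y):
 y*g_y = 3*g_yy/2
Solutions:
 g(y) = C1 + C2*erfi(sqrt(3)*y/3)


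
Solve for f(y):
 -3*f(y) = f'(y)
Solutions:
 f(y) = C1*exp(-3*y)


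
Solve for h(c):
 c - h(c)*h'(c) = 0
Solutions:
 h(c) = -sqrt(C1 + c^2)
 h(c) = sqrt(C1 + c^2)


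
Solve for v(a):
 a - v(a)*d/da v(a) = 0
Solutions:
 v(a) = -sqrt(C1 + a^2)
 v(a) = sqrt(C1 + a^2)


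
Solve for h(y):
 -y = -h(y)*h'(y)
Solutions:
 h(y) = -sqrt(C1 + y^2)
 h(y) = sqrt(C1 + y^2)


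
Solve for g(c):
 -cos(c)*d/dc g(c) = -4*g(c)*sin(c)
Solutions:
 g(c) = C1/cos(c)^4


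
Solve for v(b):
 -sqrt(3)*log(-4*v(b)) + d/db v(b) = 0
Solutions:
 -sqrt(3)*Integral(1/(log(-_y) + 2*log(2)), (_y, v(b)))/3 = C1 - b


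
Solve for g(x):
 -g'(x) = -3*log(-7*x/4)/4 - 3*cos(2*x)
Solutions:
 g(x) = C1 + 3*x*log(-x)/4 - 3*x*log(2)/2 - 3*x/4 + 3*x*log(7)/4 + 3*sin(2*x)/2


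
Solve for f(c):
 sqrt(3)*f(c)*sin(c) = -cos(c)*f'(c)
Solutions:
 f(c) = C1*cos(c)^(sqrt(3))


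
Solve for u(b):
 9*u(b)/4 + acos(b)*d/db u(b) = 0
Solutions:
 u(b) = C1*exp(-9*Integral(1/acos(b), b)/4)


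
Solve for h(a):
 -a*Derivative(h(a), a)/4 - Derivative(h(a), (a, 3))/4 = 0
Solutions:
 h(a) = C1 + Integral(C2*airyai(-a) + C3*airybi(-a), a)


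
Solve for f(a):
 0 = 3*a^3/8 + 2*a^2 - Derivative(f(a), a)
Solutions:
 f(a) = C1 + 3*a^4/32 + 2*a^3/3


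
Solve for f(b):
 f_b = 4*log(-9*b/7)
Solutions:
 f(b) = C1 + 4*b*log(-b) + 4*b*(-log(7) - 1 + 2*log(3))


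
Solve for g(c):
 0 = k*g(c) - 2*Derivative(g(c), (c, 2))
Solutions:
 g(c) = C1*exp(-sqrt(2)*c*sqrt(k)/2) + C2*exp(sqrt(2)*c*sqrt(k)/2)


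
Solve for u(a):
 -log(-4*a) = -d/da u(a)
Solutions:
 u(a) = C1 + a*log(-a) + a*(-1 + 2*log(2))


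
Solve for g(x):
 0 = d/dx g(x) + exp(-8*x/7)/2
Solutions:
 g(x) = C1 + 7*exp(-8*x/7)/16


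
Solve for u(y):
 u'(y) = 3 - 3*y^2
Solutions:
 u(y) = C1 - y^3 + 3*y


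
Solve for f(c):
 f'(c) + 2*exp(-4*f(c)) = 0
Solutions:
 f(c) = log(-I*(C1 - 8*c)^(1/4))
 f(c) = log(I*(C1 - 8*c)^(1/4))
 f(c) = log(-(C1 - 8*c)^(1/4))
 f(c) = log(C1 - 8*c)/4


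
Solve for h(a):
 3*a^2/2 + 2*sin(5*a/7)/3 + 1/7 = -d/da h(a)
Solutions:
 h(a) = C1 - a^3/2 - a/7 + 14*cos(5*a/7)/15


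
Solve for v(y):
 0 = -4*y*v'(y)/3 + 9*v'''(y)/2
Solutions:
 v(y) = C1 + Integral(C2*airyai(2*y/3) + C3*airybi(2*y/3), y)


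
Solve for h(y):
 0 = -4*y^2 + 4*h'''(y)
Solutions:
 h(y) = C1 + C2*y + C3*y^2 + y^5/60


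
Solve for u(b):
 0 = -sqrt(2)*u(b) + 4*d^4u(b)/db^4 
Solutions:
 u(b) = C1*exp(-2^(5/8)*b/2) + C2*exp(2^(5/8)*b/2) + C3*sin(2^(5/8)*b/2) + C4*cos(2^(5/8)*b/2)


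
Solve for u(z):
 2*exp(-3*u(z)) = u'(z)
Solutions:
 u(z) = log(C1 + 6*z)/3
 u(z) = log((-3^(1/3) - 3^(5/6)*I)*(C1 + 2*z)^(1/3)/2)
 u(z) = log((-3^(1/3) + 3^(5/6)*I)*(C1 + 2*z)^(1/3)/2)


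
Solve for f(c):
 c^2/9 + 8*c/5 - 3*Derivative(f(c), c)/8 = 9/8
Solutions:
 f(c) = C1 + 8*c^3/81 + 32*c^2/15 - 3*c


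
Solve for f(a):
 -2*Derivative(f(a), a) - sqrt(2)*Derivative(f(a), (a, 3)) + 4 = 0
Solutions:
 f(a) = C1 + C2*sin(2^(1/4)*a) + C3*cos(2^(1/4)*a) + 2*a


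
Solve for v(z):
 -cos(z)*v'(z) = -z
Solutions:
 v(z) = C1 + Integral(z/cos(z), z)


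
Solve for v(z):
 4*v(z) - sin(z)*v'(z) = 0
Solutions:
 v(z) = C1*(cos(z)^2 - 2*cos(z) + 1)/(cos(z)^2 + 2*cos(z) + 1)


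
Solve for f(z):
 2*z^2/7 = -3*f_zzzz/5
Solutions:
 f(z) = C1 + C2*z + C3*z^2 + C4*z^3 - z^6/756


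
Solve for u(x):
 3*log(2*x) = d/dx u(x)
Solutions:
 u(x) = C1 + 3*x*log(x) - 3*x + x*log(8)


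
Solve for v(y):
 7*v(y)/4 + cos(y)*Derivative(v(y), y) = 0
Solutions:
 v(y) = C1*(sin(y) - 1)^(7/8)/(sin(y) + 1)^(7/8)


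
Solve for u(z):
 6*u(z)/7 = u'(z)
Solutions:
 u(z) = C1*exp(6*z/7)


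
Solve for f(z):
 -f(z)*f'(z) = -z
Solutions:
 f(z) = -sqrt(C1 + z^2)
 f(z) = sqrt(C1 + z^2)


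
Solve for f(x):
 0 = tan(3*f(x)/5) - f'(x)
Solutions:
 f(x) = -5*asin(C1*exp(3*x/5))/3 + 5*pi/3
 f(x) = 5*asin(C1*exp(3*x/5))/3


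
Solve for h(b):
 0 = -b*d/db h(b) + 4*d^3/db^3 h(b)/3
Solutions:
 h(b) = C1 + Integral(C2*airyai(6^(1/3)*b/2) + C3*airybi(6^(1/3)*b/2), b)


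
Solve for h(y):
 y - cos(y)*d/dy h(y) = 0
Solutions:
 h(y) = C1 + Integral(y/cos(y), y)


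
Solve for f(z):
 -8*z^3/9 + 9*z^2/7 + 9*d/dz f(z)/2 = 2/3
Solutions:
 f(z) = C1 + 4*z^4/81 - 2*z^3/21 + 4*z/27


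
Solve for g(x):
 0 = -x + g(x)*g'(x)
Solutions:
 g(x) = -sqrt(C1 + x^2)
 g(x) = sqrt(C1 + x^2)


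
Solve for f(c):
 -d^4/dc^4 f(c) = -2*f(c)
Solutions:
 f(c) = C1*exp(-2^(1/4)*c) + C2*exp(2^(1/4)*c) + C3*sin(2^(1/4)*c) + C4*cos(2^(1/4)*c)


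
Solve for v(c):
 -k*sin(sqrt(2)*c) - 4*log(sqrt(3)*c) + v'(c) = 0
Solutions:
 v(c) = C1 + 4*c*log(c) - 4*c + 2*c*log(3) - sqrt(2)*k*cos(sqrt(2)*c)/2


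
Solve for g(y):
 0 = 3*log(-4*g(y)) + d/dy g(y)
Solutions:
 Integral(1/(log(-_y) + 2*log(2)), (_y, g(y)))/3 = C1 - y


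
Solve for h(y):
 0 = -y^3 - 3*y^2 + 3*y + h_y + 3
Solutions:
 h(y) = C1 + y^4/4 + y^3 - 3*y^2/2 - 3*y


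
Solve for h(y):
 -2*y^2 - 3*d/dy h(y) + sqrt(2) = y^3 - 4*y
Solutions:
 h(y) = C1 - y^4/12 - 2*y^3/9 + 2*y^2/3 + sqrt(2)*y/3


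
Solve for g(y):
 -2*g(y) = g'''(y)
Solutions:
 g(y) = C3*exp(-2^(1/3)*y) + (C1*sin(2^(1/3)*sqrt(3)*y/2) + C2*cos(2^(1/3)*sqrt(3)*y/2))*exp(2^(1/3)*y/2)


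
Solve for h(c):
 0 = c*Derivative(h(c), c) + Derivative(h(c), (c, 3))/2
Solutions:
 h(c) = C1 + Integral(C2*airyai(-2^(1/3)*c) + C3*airybi(-2^(1/3)*c), c)


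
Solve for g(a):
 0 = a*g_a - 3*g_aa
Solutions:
 g(a) = C1 + C2*erfi(sqrt(6)*a/6)


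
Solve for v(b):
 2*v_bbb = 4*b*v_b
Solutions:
 v(b) = C1 + Integral(C2*airyai(2^(1/3)*b) + C3*airybi(2^(1/3)*b), b)


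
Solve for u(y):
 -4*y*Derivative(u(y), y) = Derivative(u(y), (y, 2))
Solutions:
 u(y) = C1 + C2*erf(sqrt(2)*y)


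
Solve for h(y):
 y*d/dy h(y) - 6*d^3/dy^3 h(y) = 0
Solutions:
 h(y) = C1 + Integral(C2*airyai(6^(2/3)*y/6) + C3*airybi(6^(2/3)*y/6), y)


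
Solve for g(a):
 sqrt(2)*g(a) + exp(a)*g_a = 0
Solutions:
 g(a) = C1*exp(sqrt(2)*exp(-a))


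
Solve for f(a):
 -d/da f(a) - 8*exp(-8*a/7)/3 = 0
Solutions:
 f(a) = C1 + 7*exp(-8*a/7)/3


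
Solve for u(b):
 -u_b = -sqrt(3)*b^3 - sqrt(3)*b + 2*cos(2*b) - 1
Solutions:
 u(b) = C1 + sqrt(3)*b^4/4 + sqrt(3)*b^2/2 + b - sin(2*b)


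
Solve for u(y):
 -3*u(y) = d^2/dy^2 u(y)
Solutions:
 u(y) = C1*sin(sqrt(3)*y) + C2*cos(sqrt(3)*y)


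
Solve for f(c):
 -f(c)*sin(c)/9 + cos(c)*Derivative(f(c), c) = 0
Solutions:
 f(c) = C1/cos(c)^(1/9)


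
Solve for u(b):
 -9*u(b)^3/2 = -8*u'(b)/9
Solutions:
 u(b) = -2*sqrt(2)*sqrt(-1/(C1 + 81*b))
 u(b) = 2*sqrt(2)*sqrt(-1/(C1 + 81*b))


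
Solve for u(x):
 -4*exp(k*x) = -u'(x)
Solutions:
 u(x) = C1 + 4*exp(k*x)/k


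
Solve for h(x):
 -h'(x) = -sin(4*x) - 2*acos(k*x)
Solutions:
 h(x) = C1 + 2*Piecewise((x*acos(k*x) - sqrt(-k^2*x^2 + 1)/k, Ne(k, 0)), (pi*x/2, True)) - cos(4*x)/4


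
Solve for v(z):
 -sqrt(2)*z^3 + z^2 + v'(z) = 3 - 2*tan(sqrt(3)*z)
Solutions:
 v(z) = C1 + sqrt(2)*z^4/4 - z^3/3 + 3*z + 2*sqrt(3)*log(cos(sqrt(3)*z))/3


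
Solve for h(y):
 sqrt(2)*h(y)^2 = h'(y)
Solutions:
 h(y) = -1/(C1 + sqrt(2)*y)


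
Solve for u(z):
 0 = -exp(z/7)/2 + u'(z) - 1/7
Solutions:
 u(z) = C1 + z/7 + 7*exp(z/7)/2


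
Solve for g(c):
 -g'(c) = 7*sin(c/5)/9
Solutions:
 g(c) = C1 + 35*cos(c/5)/9


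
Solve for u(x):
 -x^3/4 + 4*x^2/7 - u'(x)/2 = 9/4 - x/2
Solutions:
 u(x) = C1 - x^4/8 + 8*x^3/21 + x^2/2 - 9*x/2


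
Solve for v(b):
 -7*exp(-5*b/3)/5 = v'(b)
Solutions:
 v(b) = C1 + 21*exp(-5*b/3)/25


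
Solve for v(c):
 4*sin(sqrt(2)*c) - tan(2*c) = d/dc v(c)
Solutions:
 v(c) = C1 + log(cos(2*c))/2 - 2*sqrt(2)*cos(sqrt(2)*c)


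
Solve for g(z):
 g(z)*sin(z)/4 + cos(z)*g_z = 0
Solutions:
 g(z) = C1*cos(z)^(1/4)


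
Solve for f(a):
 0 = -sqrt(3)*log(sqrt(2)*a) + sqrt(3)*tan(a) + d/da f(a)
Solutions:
 f(a) = C1 + sqrt(3)*a*(log(a) - 1) + sqrt(3)*a*log(2)/2 + sqrt(3)*log(cos(a))


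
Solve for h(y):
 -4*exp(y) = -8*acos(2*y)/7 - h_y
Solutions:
 h(y) = C1 - 8*y*acos(2*y)/7 + 4*sqrt(1 - 4*y^2)/7 + 4*exp(y)


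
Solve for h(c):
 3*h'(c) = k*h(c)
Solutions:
 h(c) = C1*exp(c*k/3)


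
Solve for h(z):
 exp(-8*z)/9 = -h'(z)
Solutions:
 h(z) = C1 + exp(-8*z)/72


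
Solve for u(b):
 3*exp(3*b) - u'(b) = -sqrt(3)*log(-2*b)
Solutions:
 u(b) = C1 + sqrt(3)*b*log(-b) + sqrt(3)*b*(-1 + log(2)) + exp(3*b)


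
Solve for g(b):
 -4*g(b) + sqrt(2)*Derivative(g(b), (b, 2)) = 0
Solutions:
 g(b) = C1*exp(-2^(3/4)*b) + C2*exp(2^(3/4)*b)


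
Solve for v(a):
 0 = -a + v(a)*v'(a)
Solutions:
 v(a) = -sqrt(C1 + a^2)
 v(a) = sqrt(C1 + a^2)


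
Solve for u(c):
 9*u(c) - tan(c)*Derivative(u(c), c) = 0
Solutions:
 u(c) = C1*sin(c)^9


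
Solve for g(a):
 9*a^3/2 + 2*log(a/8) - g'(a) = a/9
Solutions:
 g(a) = C1 + 9*a^4/8 - a^2/18 + 2*a*log(a) - a*log(64) - 2*a


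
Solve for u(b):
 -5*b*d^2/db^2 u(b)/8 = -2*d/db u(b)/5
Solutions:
 u(b) = C1 + C2*b^(41/25)


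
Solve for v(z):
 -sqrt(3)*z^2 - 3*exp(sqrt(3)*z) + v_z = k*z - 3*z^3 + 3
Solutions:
 v(z) = C1 + k*z^2/2 - 3*z^4/4 + sqrt(3)*z^3/3 + 3*z + sqrt(3)*exp(sqrt(3)*z)


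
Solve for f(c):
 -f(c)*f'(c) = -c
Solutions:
 f(c) = -sqrt(C1 + c^2)
 f(c) = sqrt(C1 + c^2)


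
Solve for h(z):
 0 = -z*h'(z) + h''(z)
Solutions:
 h(z) = C1 + C2*erfi(sqrt(2)*z/2)


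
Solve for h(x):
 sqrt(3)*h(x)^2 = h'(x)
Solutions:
 h(x) = -1/(C1 + sqrt(3)*x)


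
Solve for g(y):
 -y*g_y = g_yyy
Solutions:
 g(y) = C1 + Integral(C2*airyai(-y) + C3*airybi(-y), y)


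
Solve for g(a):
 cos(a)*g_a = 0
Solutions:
 g(a) = C1


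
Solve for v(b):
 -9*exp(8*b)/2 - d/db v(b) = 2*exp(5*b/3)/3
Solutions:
 v(b) = C1 - 2*exp(5*b/3)/5 - 9*exp(8*b)/16


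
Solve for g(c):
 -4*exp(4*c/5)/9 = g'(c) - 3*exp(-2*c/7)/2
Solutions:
 g(c) = C1 - 5*exp(4*c/5)/9 - 21*exp(-2*c/7)/4


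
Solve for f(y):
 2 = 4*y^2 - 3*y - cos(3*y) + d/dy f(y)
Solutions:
 f(y) = C1 - 4*y^3/3 + 3*y^2/2 + 2*y + sin(3*y)/3


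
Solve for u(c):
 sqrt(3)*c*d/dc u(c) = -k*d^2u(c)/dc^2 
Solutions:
 u(c) = C1 + C2*sqrt(k)*erf(sqrt(2)*3^(1/4)*c*sqrt(1/k)/2)


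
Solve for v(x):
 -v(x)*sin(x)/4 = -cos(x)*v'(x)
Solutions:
 v(x) = C1/cos(x)^(1/4)


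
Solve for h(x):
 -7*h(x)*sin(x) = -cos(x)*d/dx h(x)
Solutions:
 h(x) = C1/cos(x)^7


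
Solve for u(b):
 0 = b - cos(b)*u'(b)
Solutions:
 u(b) = C1 + Integral(b/cos(b), b)


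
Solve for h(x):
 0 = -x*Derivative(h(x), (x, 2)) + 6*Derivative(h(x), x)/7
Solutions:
 h(x) = C1 + C2*x^(13/7)


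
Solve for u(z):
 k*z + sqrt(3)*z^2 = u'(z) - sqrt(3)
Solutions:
 u(z) = C1 + k*z^2/2 + sqrt(3)*z^3/3 + sqrt(3)*z


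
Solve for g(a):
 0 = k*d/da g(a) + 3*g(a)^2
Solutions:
 g(a) = k/(C1*k + 3*a)


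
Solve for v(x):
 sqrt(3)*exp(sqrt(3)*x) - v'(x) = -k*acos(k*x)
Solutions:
 v(x) = C1 + k*Piecewise((x*acos(k*x) - sqrt(-k^2*x^2 + 1)/k, Ne(k, 0)), (pi*x/2, True)) + exp(sqrt(3)*x)


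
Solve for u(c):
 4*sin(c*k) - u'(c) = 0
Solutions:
 u(c) = C1 - 4*cos(c*k)/k


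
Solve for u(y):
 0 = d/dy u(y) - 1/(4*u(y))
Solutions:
 u(y) = -sqrt(C1 + 2*y)/2
 u(y) = sqrt(C1 + 2*y)/2


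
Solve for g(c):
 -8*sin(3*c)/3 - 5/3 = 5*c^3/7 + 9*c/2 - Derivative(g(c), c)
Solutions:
 g(c) = C1 + 5*c^4/28 + 9*c^2/4 + 5*c/3 - 8*cos(3*c)/9


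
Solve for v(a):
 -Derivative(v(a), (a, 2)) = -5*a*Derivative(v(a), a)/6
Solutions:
 v(a) = C1 + C2*erfi(sqrt(15)*a/6)


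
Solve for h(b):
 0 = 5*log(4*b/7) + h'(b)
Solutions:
 h(b) = C1 - 5*b*log(b) + b*log(16807/1024) + 5*b


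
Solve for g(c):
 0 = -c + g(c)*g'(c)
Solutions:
 g(c) = -sqrt(C1 + c^2)
 g(c) = sqrt(C1 + c^2)


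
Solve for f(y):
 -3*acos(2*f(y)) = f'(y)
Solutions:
 Integral(1/acos(2*_y), (_y, f(y))) = C1 - 3*y


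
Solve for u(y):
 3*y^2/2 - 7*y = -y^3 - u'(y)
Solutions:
 u(y) = C1 - y^4/4 - y^3/2 + 7*y^2/2


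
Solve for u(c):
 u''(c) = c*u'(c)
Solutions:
 u(c) = C1 + C2*erfi(sqrt(2)*c/2)


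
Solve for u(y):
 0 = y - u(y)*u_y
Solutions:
 u(y) = -sqrt(C1 + y^2)
 u(y) = sqrt(C1 + y^2)


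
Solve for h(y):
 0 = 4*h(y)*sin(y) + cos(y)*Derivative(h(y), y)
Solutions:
 h(y) = C1*cos(y)^4


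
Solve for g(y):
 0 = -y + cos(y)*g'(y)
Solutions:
 g(y) = C1 + Integral(y/cos(y), y)


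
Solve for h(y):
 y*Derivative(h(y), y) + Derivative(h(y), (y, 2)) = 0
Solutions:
 h(y) = C1 + C2*erf(sqrt(2)*y/2)


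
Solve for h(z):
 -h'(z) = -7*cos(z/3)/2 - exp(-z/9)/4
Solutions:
 h(z) = C1 + 21*sin(z/3)/2 - 9*exp(-z/9)/4


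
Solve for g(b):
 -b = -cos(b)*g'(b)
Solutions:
 g(b) = C1 + Integral(b/cos(b), b)


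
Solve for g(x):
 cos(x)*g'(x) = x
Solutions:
 g(x) = C1 + Integral(x/cos(x), x)


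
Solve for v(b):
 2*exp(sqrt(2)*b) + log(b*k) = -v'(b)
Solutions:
 v(b) = C1 - b*log(b*k) + b - sqrt(2)*exp(sqrt(2)*b)


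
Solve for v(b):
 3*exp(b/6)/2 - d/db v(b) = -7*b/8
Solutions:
 v(b) = C1 + 7*b^2/16 + 9*exp(b/6)


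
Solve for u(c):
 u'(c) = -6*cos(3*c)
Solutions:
 u(c) = C1 - 2*sin(3*c)


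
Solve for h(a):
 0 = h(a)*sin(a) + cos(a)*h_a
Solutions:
 h(a) = C1*cos(a)


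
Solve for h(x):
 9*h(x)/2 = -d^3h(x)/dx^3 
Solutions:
 h(x) = C3*exp(-6^(2/3)*x/2) + (C1*sin(3*2^(2/3)*3^(1/6)*x/4) + C2*cos(3*2^(2/3)*3^(1/6)*x/4))*exp(6^(2/3)*x/4)


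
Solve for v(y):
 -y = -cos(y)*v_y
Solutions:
 v(y) = C1 + Integral(y/cos(y), y)


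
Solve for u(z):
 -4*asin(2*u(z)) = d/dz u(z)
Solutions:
 Integral(1/asin(2*_y), (_y, u(z))) = C1 - 4*z


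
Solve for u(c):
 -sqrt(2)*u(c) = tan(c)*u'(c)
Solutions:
 u(c) = C1/sin(c)^(sqrt(2))


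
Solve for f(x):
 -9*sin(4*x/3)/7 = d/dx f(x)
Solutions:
 f(x) = C1 + 27*cos(4*x/3)/28


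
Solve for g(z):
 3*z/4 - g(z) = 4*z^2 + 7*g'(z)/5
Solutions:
 g(z) = C1*exp(-5*z/7) - 4*z^2 + 239*z/20 - 1673/100


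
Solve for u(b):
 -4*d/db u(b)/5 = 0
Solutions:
 u(b) = C1


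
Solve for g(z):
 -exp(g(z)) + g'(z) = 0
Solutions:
 g(z) = log(-1/(C1 + z))


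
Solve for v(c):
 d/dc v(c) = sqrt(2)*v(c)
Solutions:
 v(c) = C1*exp(sqrt(2)*c)


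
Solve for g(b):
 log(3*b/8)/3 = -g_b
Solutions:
 g(b) = C1 - b*log(b)/3 - b*log(3)/3 + b/3 + b*log(2)


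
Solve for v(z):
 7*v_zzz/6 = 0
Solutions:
 v(z) = C1 + C2*z + C3*z^2


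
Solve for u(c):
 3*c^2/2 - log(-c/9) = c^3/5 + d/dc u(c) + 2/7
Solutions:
 u(c) = C1 - c^4/20 + c^3/2 - c*log(-c) + c*(5/7 + 2*log(3))


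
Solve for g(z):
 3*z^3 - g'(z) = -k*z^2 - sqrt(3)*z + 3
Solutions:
 g(z) = C1 + k*z^3/3 + 3*z^4/4 + sqrt(3)*z^2/2 - 3*z


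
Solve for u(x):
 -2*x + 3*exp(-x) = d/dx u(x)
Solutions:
 u(x) = C1 - x^2 - 3*exp(-x)


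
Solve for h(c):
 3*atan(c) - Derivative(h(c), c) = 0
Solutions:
 h(c) = C1 + 3*c*atan(c) - 3*log(c^2 + 1)/2


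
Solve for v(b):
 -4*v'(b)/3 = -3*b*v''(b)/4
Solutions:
 v(b) = C1 + C2*b^(25/9)


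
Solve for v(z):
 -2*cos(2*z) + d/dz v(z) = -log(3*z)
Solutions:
 v(z) = C1 - z*log(z) - z*log(3) + z + sin(2*z)


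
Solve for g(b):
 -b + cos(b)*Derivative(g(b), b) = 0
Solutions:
 g(b) = C1 + Integral(b/cos(b), b)


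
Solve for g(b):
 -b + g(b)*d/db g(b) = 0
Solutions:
 g(b) = -sqrt(C1 + b^2)
 g(b) = sqrt(C1 + b^2)


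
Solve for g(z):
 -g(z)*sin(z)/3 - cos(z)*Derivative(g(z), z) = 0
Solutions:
 g(z) = C1*cos(z)^(1/3)


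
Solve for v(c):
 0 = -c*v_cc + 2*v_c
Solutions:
 v(c) = C1 + C2*c^3


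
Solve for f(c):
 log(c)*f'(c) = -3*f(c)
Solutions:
 f(c) = C1*exp(-3*li(c))


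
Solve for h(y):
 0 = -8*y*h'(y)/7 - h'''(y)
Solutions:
 h(y) = C1 + Integral(C2*airyai(-2*7^(2/3)*y/7) + C3*airybi(-2*7^(2/3)*y/7), y)


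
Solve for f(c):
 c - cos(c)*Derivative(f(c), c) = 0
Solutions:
 f(c) = C1 + Integral(c/cos(c), c)


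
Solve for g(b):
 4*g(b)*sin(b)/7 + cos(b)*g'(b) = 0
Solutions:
 g(b) = C1*cos(b)^(4/7)


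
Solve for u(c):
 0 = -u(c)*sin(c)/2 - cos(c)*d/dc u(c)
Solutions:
 u(c) = C1*sqrt(cos(c))


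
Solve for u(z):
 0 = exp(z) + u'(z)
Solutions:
 u(z) = C1 - exp(z)


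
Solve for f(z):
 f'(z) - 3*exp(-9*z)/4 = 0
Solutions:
 f(z) = C1 - exp(-9*z)/12


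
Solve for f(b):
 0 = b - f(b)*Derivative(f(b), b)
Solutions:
 f(b) = -sqrt(C1 + b^2)
 f(b) = sqrt(C1 + b^2)


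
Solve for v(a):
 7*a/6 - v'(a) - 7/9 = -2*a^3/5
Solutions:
 v(a) = C1 + a^4/10 + 7*a^2/12 - 7*a/9


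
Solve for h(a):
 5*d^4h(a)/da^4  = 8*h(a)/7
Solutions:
 h(a) = C1*exp(-70^(3/4)*a/35) + C2*exp(70^(3/4)*a/35) + C3*sin(70^(3/4)*a/35) + C4*cos(70^(3/4)*a/35)


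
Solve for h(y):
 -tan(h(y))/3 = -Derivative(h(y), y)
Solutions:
 h(y) = pi - asin(C1*exp(y/3))
 h(y) = asin(C1*exp(y/3))


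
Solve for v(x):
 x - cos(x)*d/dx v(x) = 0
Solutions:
 v(x) = C1 + Integral(x/cos(x), x)


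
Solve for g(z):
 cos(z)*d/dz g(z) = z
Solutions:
 g(z) = C1 + Integral(z/cos(z), z)


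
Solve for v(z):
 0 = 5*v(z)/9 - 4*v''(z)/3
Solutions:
 v(z) = C1*exp(-sqrt(15)*z/6) + C2*exp(sqrt(15)*z/6)


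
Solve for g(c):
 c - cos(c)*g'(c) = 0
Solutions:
 g(c) = C1 + Integral(c/cos(c), c)


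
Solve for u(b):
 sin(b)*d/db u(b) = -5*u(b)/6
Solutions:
 u(b) = C1*(cos(b) + 1)^(5/12)/(cos(b) - 1)^(5/12)


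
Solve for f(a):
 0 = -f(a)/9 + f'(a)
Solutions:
 f(a) = C1*exp(a/9)


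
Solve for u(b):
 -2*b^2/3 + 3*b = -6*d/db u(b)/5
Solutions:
 u(b) = C1 + 5*b^3/27 - 5*b^2/4


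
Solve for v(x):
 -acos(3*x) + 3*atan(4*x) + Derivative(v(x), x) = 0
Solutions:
 v(x) = C1 + x*acos(3*x) - 3*x*atan(4*x) - sqrt(1 - 9*x^2)/3 + 3*log(16*x^2 + 1)/8


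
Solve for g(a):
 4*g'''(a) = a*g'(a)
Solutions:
 g(a) = C1 + Integral(C2*airyai(2^(1/3)*a/2) + C3*airybi(2^(1/3)*a/2), a)


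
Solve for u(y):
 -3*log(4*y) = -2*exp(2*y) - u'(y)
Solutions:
 u(y) = C1 + 3*y*log(y) + 3*y*(-1 + 2*log(2)) - exp(2*y)


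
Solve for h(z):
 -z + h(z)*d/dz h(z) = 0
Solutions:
 h(z) = -sqrt(C1 + z^2)
 h(z) = sqrt(C1 + z^2)


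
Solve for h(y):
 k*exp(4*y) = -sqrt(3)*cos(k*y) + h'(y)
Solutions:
 h(y) = C1 + k*exp(4*y)/4 + sqrt(3)*sin(k*y)/k


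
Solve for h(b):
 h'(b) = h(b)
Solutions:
 h(b) = C1*exp(b)


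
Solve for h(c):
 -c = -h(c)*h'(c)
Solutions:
 h(c) = -sqrt(C1 + c^2)
 h(c) = sqrt(C1 + c^2)


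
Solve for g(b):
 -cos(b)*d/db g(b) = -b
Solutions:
 g(b) = C1 + Integral(b/cos(b), b)


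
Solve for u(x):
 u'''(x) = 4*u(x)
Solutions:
 u(x) = C3*exp(2^(2/3)*x) + (C1*sin(2^(2/3)*sqrt(3)*x/2) + C2*cos(2^(2/3)*sqrt(3)*x/2))*exp(-2^(2/3)*x/2)


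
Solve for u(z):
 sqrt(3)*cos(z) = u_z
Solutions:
 u(z) = C1 + sqrt(3)*sin(z)


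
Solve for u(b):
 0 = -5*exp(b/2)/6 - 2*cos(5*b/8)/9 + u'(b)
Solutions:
 u(b) = C1 + 5*exp(b/2)/3 + 16*sin(5*b/8)/45


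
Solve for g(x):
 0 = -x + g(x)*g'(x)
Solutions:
 g(x) = -sqrt(C1 + x^2)
 g(x) = sqrt(C1 + x^2)


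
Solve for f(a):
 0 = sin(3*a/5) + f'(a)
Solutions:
 f(a) = C1 + 5*cos(3*a/5)/3


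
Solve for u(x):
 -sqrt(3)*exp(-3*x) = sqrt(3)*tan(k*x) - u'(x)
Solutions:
 u(x) = C1 + sqrt(3)*Piecewise((-exp(-3*x)/3 + log(tan(k*x)^2 + 1)/(2*k), Ne(k, 0)), (-exp(-3*x)/3, True))


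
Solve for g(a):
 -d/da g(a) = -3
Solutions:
 g(a) = C1 + 3*a


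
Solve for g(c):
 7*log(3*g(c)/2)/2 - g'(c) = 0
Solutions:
 2*Integral(1/(-log(_y) - log(3) + log(2)), (_y, g(c)))/7 = C1 - c


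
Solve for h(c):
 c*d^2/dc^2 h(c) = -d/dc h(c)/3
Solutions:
 h(c) = C1 + C2*c^(2/3)


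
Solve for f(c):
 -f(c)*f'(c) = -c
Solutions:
 f(c) = -sqrt(C1 + c^2)
 f(c) = sqrt(C1 + c^2)


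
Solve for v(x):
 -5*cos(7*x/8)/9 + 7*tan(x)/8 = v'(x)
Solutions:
 v(x) = C1 - 7*log(cos(x))/8 - 40*sin(7*x/8)/63


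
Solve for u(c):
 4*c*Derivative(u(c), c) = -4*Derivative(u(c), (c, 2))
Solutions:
 u(c) = C1 + C2*erf(sqrt(2)*c/2)


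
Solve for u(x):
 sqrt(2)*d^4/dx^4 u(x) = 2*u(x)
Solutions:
 u(x) = C1*exp(-2^(1/8)*x) + C2*exp(2^(1/8)*x) + C3*sin(2^(1/8)*x) + C4*cos(2^(1/8)*x)


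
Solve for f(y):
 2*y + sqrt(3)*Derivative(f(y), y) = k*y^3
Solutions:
 f(y) = C1 + sqrt(3)*k*y^4/12 - sqrt(3)*y^2/3


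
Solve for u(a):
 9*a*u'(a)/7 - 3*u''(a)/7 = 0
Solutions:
 u(a) = C1 + C2*erfi(sqrt(6)*a/2)


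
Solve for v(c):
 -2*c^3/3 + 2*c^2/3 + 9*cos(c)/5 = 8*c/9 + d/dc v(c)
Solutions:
 v(c) = C1 - c^4/6 + 2*c^3/9 - 4*c^2/9 + 9*sin(c)/5


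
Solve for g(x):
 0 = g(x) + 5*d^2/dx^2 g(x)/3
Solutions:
 g(x) = C1*sin(sqrt(15)*x/5) + C2*cos(sqrt(15)*x/5)


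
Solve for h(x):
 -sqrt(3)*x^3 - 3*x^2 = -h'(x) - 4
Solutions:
 h(x) = C1 + sqrt(3)*x^4/4 + x^3 - 4*x


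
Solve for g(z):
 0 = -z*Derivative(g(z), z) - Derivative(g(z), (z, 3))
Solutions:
 g(z) = C1 + Integral(C2*airyai(-z) + C3*airybi(-z), z)


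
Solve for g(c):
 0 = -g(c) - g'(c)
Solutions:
 g(c) = C1*exp(-c)


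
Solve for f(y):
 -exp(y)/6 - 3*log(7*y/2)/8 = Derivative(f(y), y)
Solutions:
 f(y) = C1 - 3*y*log(y)/8 + 3*y*(-log(7) + log(2) + 1)/8 - exp(y)/6


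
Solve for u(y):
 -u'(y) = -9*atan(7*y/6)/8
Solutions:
 u(y) = C1 + 9*y*atan(7*y/6)/8 - 27*log(49*y^2 + 36)/56


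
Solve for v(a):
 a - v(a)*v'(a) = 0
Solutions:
 v(a) = -sqrt(C1 + a^2)
 v(a) = sqrt(C1 + a^2)


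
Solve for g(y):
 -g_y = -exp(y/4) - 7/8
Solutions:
 g(y) = C1 + 7*y/8 + 4*exp(y/4)


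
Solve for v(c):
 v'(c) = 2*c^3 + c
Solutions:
 v(c) = C1 + c^4/2 + c^2/2


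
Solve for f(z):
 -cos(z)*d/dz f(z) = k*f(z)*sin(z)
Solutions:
 f(z) = C1*exp(k*log(cos(z)))


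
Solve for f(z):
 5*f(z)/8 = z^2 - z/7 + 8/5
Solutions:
 f(z) = 8*z^2/5 - 8*z/35 + 64/25


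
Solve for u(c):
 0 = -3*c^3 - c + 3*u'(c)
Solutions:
 u(c) = C1 + c^4/4 + c^2/6


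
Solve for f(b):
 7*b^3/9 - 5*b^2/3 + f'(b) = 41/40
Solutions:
 f(b) = C1 - 7*b^4/36 + 5*b^3/9 + 41*b/40


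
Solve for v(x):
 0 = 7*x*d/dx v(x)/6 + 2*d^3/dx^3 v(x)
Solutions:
 v(x) = C1 + Integral(C2*airyai(-126^(1/3)*x/6) + C3*airybi(-126^(1/3)*x/6), x)


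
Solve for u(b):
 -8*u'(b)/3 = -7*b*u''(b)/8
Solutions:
 u(b) = C1 + C2*b^(85/21)


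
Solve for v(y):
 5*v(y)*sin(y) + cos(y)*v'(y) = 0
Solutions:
 v(y) = C1*cos(y)^5


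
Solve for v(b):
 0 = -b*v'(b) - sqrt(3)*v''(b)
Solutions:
 v(b) = C1 + C2*erf(sqrt(2)*3^(3/4)*b/6)


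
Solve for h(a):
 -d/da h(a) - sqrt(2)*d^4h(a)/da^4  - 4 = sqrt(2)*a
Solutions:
 h(a) = C1 + C4*exp(-2^(5/6)*a/2) - sqrt(2)*a^2/2 - 4*a + (C2*sin(2^(5/6)*sqrt(3)*a/4) + C3*cos(2^(5/6)*sqrt(3)*a/4))*exp(2^(5/6)*a/4)


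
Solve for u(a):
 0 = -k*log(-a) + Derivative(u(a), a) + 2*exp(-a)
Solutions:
 u(a) = C1 + a*k*log(-a) - a*k + 2*exp(-a)


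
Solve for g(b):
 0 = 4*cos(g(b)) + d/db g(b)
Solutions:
 g(b) = pi - asin((C1 + exp(8*b))/(C1 - exp(8*b)))
 g(b) = asin((C1 + exp(8*b))/(C1 - exp(8*b)))


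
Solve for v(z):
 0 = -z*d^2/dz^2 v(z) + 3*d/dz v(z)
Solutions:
 v(z) = C1 + C2*z^4


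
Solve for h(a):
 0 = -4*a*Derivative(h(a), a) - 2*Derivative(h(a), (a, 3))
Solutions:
 h(a) = C1 + Integral(C2*airyai(-2^(1/3)*a) + C3*airybi(-2^(1/3)*a), a)


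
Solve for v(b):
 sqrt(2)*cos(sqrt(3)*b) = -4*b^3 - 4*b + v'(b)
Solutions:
 v(b) = C1 + b^4 + 2*b^2 + sqrt(6)*sin(sqrt(3)*b)/3


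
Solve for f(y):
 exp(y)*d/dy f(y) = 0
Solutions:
 f(y) = C1


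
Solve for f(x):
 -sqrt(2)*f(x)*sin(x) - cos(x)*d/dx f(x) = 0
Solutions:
 f(x) = C1*cos(x)^(sqrt(2))


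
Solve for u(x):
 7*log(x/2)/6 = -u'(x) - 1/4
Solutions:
 u(x) = C1 - 7*x*log(x)/6 + 7*x*log(2)/6 + 11*x/12


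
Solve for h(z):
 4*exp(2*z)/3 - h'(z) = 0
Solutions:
 h(z) = C1 + 2*exp(2*z)/3


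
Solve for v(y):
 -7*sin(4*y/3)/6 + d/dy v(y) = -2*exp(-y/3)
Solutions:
 v(y) = C1 - 7*cos(4*y/3)/8 + 6*exp(-y/3)


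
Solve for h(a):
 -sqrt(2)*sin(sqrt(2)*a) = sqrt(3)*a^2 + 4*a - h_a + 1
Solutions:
 h(a) = C1 + sqrt(3)*a^3/3 + 2*a^2 + a - cos(sqrt(2)*a)


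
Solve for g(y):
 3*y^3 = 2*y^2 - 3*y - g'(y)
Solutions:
 g(y) = C1 - 3*y^4/4 + 2*y^3/3 - 3*y^2/2


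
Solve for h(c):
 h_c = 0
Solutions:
 h(c) = C1


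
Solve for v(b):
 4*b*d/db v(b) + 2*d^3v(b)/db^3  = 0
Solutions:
 v(b) = C1 + Integral(C2*airyai(-2^(1/3)*b) + C3*airybi(-2^(1/3)*b), b)


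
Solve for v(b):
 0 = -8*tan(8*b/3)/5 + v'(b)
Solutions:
 v(b) = C1 - 3*log(cos(8*b/3))/5


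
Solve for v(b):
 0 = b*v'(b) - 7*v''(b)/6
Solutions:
 v(b) = C1 + C2*erfi(sqrt(21)*b/7)


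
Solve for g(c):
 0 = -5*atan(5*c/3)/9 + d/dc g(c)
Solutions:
 g(c) = C1 + 5*c*atan(5*c/3)/9 - log(25*c^2 + 9)/6


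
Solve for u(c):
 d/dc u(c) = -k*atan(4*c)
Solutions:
 u(c) = C1 - k*(c*atan(4*c) - log(16*c^2 + 1)/8)


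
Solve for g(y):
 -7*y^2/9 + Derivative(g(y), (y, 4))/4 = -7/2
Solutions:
 g(y) = C1 + C2*y + C3*y^2 + C4*y^3 + 7*y^6/810 - 7*y^4/12


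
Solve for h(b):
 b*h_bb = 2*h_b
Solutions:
 h(b) = C1 + C2*b^3


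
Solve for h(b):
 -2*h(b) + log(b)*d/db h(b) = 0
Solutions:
 h(b) = C1*exp(2*li(b))


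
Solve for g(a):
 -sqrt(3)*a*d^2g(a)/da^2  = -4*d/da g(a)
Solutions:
 g(a) = C1 + C2*a^(1 + 4*sqrt(3)/3)


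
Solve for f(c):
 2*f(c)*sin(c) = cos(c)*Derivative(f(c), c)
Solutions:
 f(c) = C1/cos(c)^2


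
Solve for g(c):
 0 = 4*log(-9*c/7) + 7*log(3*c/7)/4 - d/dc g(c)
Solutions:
 g(c) = C1 + 23*c*log(c)/4 + c*(-23*log(7)/4 - 23/4 + 39*log(3)/4 + 4*I*pi)


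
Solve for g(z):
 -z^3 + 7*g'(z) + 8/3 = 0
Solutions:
 g(z) = C1 + z^4/28 - 8*z/21


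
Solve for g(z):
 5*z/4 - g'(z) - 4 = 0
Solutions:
 g(z) = C1 + 5*z^2/8 - 4*z


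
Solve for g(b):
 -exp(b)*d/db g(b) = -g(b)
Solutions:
 g(b) = C1*exp(-exp(-b))


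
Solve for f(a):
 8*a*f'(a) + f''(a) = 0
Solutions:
 f(a) = C1 + C2*erf(2*a)


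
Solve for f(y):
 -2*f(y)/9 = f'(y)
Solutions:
 f(y) = C1*exp(-2*y/9)


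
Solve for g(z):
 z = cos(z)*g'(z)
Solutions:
 g(z) = C1 + Integral(z/cos(z), z)


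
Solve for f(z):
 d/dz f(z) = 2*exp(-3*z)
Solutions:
 f(z) = C1 - 2*exp(-3*z)/3


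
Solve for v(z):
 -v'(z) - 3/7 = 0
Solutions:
 v(z) = C1 - 3*z/7


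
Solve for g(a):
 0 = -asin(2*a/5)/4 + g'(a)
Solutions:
 g(a) = C1 + a*asin(2*a/5)/4 + sqrt(25 - 4*a^2)/8


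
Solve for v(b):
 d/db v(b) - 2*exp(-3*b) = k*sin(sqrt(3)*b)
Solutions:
 v(b) = C1 - sqrt(3)*k*cos(sqrt(3)*b)/3 - 2*exp(-3*b)/3


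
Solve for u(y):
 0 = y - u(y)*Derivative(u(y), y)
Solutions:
 u(y) = -sqrt(C1 + y^2)
 u(y) = sqrt(C1 + y^2)


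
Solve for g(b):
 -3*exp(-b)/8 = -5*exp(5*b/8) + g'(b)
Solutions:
 g(b) = C1 + 8*exp(5*b/8) + 3*exp(-b)/8


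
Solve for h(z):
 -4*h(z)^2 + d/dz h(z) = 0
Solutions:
 h(z) = -1/(C1 + 4*z)


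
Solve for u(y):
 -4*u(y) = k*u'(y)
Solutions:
 u(y) = C1*exp(-4*y/k)


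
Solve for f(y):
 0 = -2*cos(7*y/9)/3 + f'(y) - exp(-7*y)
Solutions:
 f(y) = C1 + 6*sin(7*y/9)/7 - exp(-7*y)/7


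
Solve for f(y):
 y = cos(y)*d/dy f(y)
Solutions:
 f(y) = C1 + Integral(y/cos(y), y)


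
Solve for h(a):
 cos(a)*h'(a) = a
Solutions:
 h(a) = C1 + Integral(a/cos(a), a)


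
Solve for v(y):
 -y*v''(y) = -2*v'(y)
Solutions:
 v(y) = C1 + C2*y^3


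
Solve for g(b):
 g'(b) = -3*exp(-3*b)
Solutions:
 g(b) = C1 + exp(-3*b)


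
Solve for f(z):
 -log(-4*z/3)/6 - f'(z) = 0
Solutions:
 f(z) = C1 - z*log(-z)/6 + z*(-2*log(2) + 1 + log(3))/6


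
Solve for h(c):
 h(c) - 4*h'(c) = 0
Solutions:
 h(c) = C1*exp(c/4)


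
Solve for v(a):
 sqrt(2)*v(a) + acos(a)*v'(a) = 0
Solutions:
 v(a) = C1*exp(-sqrt(2)*Integral(1/acos(a), a))


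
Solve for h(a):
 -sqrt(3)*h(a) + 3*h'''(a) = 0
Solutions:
 h(a) = C3*exp(3^(5/6)*a/3) + (C1*sin(3^(1/3)*a/2) + C2*cos(3^(1/3)*a/2))*exp(-3^(5/6)*a/6)


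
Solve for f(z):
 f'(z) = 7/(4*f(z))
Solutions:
 f(z) = -sqrt(C1 + 14*z)/2
 f(z) = sqrt(C1 + 14*z)/2


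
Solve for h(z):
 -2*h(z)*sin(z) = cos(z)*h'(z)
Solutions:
 h(z) = C1*cos(z)^2


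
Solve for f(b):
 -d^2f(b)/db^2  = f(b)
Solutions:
 f(b) = C1*sin(b) + C2*cos(b)


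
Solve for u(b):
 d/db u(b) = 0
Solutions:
 u(b) = C1


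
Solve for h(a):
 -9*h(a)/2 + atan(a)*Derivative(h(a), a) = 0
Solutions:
 h(a) = C1*exp(9*Integral(1/atan(a), a)/2)


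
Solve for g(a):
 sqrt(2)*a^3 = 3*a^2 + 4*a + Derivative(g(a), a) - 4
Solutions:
 g(a) = C1 + sqrt(2)*a^4/4 - a^3 - 2*a^2 + 4*a


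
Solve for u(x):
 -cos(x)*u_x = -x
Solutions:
 u(x) = C1 + Integral(x/cos(x), x)


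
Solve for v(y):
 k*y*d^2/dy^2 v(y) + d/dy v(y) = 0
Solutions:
 v(y) = C1 + y^(((re(k) - 1)*re(k) + im(k)^2)/(re(k)^2 + im(k)^2))*(C2*sin(log(y)*Abs(im(k))/(re(k)^2 + im(k)^2)) + C3*cos(log(y)*im(k)/(re(k)^2 + im(k)^2)))


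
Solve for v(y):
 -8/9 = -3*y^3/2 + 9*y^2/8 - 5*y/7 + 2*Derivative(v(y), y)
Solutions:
 v(y) = C1 + 3*y^4/16 - 3*y^3/16 + 5*y^2/28 - 4*y/9


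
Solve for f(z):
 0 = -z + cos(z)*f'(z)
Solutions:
 f(z) = C1 + Integral(z/cos(z), z)


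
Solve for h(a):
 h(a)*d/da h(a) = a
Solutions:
 h(a) = -sqrt(C1 + a^2)
 h(a) = sqrt(C1 + a^2)


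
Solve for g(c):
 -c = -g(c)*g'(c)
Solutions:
 g(c) = -sqrt(C1 + c^2)
 g(c) = sqrt(C1 + c^2)


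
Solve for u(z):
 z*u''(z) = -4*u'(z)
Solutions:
 u(z) = C1 + C2/z^3


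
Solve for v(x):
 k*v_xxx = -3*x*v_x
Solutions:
 v(x) = C1 + Integral(C2*airyai(3^(1/3)*x*(-1/k)^(1/3)) + C3*airybi(3^(1/3)*x*(-1/k)^(1/3)), x)


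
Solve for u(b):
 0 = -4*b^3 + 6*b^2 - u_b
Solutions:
 u(b) = C1 - b^4 + 2*b^3


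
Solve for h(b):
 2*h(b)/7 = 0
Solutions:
 h(b) = 0


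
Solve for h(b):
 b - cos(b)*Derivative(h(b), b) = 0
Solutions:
 h(b) = C1 + Integral(b/cos(b), b)


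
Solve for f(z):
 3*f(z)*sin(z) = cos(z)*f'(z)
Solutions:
 f(z) = C1/cos(z)^3


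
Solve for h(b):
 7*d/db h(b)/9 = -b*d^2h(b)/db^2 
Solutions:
 h(b) = C1 + C2*b^(2/9)


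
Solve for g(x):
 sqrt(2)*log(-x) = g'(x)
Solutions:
 g(x) = C1 + sqrt(2)*x*log(-x) - sqrt(2)*x


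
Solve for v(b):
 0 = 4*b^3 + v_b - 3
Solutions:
 v(b) = C1 - b^4 + 3*b


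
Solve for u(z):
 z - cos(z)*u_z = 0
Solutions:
 u(z) = C1 + Integral(z/cos(z), z)


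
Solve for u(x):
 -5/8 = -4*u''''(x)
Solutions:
 u(x) = C1 + C2*x + C3*x^2 + C4*x^3 + 5*x^4/768


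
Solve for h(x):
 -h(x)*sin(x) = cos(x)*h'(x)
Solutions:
 h(x) = C1*cos(x)


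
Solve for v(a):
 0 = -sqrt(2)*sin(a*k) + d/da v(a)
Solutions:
 v(a) = C1 - sqrt(2)*cos(a*k)/k


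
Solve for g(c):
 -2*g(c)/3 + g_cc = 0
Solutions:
 g(c) = C1*exp(-sqrt(6)*c/3) + C2*exp(sqrt(6)*c/3)


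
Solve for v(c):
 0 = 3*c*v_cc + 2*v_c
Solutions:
 v(c) = C1 + C2*c^(1/3)


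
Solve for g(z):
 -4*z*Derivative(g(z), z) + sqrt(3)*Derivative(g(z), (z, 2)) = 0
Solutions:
 g(z) = C1 + C2*erfi(sqrt(2)*3^(3/4)*z/3)


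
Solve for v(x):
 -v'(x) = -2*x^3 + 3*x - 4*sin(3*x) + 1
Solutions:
 v(x) = C1 + x^4/2 - 3*x^2/2 - x - 4*cos(3*x)/3


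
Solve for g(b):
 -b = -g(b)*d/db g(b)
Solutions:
 g(b) = -sqrt(C1 + b^2)
 g(b) = sqrt(C1 + b^2)


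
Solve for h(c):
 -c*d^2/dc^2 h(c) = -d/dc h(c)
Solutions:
 h(c) = C1 + C2*c^2


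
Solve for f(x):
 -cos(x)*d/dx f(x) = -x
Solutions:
 f(x) = C1 + Integral(x/cos(x), x)


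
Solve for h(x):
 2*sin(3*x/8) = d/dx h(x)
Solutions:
 h(x) = C1 - 16*cos(3*x/8)/3


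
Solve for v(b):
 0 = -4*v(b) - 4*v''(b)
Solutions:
 v(b) = C1*sin(b) + C2*cos(b)


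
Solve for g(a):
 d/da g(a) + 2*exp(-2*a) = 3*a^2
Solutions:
 g(a) = C1 + a^3 + exp(-2*a)


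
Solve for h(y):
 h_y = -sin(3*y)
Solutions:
 h(y) = C1 + cos(3*y)/3


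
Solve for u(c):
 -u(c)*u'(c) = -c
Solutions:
 u(c) = -sqrt(C1 + c^2)
 u(c) = sqrt(C1 + c^2)


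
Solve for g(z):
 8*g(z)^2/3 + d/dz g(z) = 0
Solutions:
 g(z) = 3/(C1 + 8*z)


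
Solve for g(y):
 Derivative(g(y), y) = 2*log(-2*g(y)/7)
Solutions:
 -Integral(1/(log(-_y) - log(7) + log(2)), (_y, g(y)))/2 = C1 - y


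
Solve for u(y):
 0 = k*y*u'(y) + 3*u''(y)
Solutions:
 u(y) = Piecewise((-sqrt(6)*sqrt(pi)*C1*erf(sqrt(6)*sqrt(k)*y/6)/(2*sqrt(k)) - C2, (k > 0) | (k < 0)), (-C1*y - C2, True))


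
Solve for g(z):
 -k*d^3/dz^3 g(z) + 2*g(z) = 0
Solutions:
 g(z) = C1*exp(2^(1/3)*z*(1/k)^(1/3)) + C2*exp(2^(1/3)*z*(-1 + sqrt(3)*I)*(1/k)^(1/3)/2) + C3*exp(-2^(1/3)*z*(1 + sqrt(3)*I)*(1/k)^(1/3)/2)


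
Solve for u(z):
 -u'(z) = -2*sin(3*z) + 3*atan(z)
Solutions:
 u(z) = C1 - 3*z*atan(z) + 3*log(z^2 + 1)/2 - 2*cos(3*z)/3


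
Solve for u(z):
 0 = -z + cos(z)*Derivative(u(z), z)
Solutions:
 u(z) = C1 + Integral(z/cos(z), z)


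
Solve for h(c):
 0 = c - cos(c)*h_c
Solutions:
 h(c) = C1 + Integral(c/cos(c), c)


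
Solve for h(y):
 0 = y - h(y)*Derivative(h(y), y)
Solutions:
 h(y) = -sqrt(C1 + y^2)
 h(y) = sqrt(C1 + y^2)


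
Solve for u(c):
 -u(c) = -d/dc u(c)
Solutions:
 u(c) = C1*exp(c)


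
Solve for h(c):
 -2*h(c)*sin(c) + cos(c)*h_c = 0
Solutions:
 h(c) = C1/cos(c)^2


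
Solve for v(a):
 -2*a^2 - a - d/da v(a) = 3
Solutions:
 v(a) = C1 - 2*a^3/3 - a^2/2 - 3*a


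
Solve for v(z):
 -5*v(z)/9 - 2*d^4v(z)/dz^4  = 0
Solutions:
 v(z) = (C1*sin(10^(1/4)*sqrt(3)*z/6) + C2*cos(10^(1/4)*sqrt(3)*z/6))*exp(-10^(1/4)*sqrt(3)*z/6) + (C3*sin(10^(1/4)*sqrt(3)*z/6) + C4*cos(10^(1/4)*sqrt(3)*z/6))*exp(10^(1/4)*sqrt(3)*z/6)


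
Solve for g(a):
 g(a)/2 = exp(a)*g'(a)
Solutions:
 g(a) = C1*exp(-exp(-a)/2)


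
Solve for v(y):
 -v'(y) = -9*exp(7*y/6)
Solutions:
 v(y) = C1 + 54*exp(7*y/6)/7


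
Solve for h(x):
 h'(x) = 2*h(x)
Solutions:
 h(x) = C1*exp(2*x)


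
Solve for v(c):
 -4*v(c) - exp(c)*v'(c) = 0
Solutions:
 v(c) = C1*exp(4*exp(-c))


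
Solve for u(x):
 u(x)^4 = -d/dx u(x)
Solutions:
 u(x) = (-3^(2/3) - 3*3^(1/6)*I)*(1/(C1 + x))^(1/3)/6
 u(x) = (-3^(2/3) + 3*3^(1/6)*I)*(1/(C1 + x))^(1/3)/6
 u(x) = (1/(C1 + 3*x))^(1/3)


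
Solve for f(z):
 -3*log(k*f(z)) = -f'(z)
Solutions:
 li(k*f(z))/k = C1 + 3*z


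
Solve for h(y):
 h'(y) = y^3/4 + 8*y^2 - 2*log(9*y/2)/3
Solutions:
 h(y) = C1 + y^4/16 + 8*y^3/3 - 2*y*log(y)/3 - 2*y*log(3) + 2*y/3 + 2*y*log(6)/3


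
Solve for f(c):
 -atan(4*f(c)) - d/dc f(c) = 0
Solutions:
 Integral(1/atan(4*_y), (_y, f(c))) = C1 - c


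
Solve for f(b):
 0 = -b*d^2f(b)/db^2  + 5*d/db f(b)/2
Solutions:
 f(b) = C1 + C2*b^(7/2)


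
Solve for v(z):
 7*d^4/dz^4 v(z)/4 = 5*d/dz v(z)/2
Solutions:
 v(z) = C1 + C4*exp(10^(1/3)*7^(2/3)*z/7) + (C2*sin(10^(1/3)*sqrt(3)*7^(2/3)*z/14) + C3*cos(10^(1/3)*sqrt(3)*7^(2/3)*z/14))*exp(-10^(1/3)*7^(2/3)*z/14)


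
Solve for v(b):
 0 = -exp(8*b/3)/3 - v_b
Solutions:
 v(b) = C1 - exp(8*b/3)/8


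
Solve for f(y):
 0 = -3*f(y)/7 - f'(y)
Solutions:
 f(y) = C1*exp(-3*y/7)


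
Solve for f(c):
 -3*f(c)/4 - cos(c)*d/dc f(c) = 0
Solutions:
 f(c) = C1*(sin(c) - 1)^(3/8)/(sin(c) + 1)^(3/8)


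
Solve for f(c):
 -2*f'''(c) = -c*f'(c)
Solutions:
 f(c) = C1 + Integral(C2*airyai(2^(2/3)*c/2) + C3*airybi(2^(2/3)*c/2), c)


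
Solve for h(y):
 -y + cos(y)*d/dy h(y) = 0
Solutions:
 h(y) = C1 + Integral(y/cos(y), y)


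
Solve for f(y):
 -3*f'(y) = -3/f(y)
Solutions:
 f(y) = -sqrt(C1 + 2*y)
 f(y) = sqrt(C1 + 2*y)


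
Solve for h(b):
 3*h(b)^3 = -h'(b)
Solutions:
 h(b) = -sqrt(2)*sqrt(-1/(C1 - 3*b))/2
 h(b) = sqrt(2)*sqrt(-1/(C1 - 3*b))/2


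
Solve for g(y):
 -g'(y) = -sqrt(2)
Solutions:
 g(y) = C1 + sqrt(2)*y


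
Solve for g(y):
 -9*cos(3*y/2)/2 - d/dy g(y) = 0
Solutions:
 g(y) = C1 - 3*sin(3*y/2)


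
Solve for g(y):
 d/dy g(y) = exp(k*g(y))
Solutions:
 g(y) = Piecewise((log(-1/(C1*k + k*y))/k, Ne(k, 0)), (nan, True))
 g(y) = Piecewise((C1 + y, Eq(k, 0)), (nan, True))
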